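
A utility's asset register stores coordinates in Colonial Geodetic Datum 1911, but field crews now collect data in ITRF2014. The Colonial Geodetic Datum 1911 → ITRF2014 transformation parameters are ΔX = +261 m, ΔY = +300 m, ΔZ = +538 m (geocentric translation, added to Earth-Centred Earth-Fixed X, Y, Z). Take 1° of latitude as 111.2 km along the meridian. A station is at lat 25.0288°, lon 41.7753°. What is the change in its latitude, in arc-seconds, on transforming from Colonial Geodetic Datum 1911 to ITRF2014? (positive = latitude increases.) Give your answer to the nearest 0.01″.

sin φ = 0.423074, cos φ = 0.906095, sin λ = 0.666211, cos λ = 0.745763.
North component: ΔN = −sin φ cos λ·ΔX − sin φ sin λ·ΔY + cos φ·ΔZ = −(0.423074)(0.745763)(261) − (0.423074)(0.666211)(300) + (0.906095)(538) = 320.57 m.
1° of latitude spans 111200 m, so Δφ = 320.57 / 111200 × 3600 = 10.378″.

Δφ = 10.38″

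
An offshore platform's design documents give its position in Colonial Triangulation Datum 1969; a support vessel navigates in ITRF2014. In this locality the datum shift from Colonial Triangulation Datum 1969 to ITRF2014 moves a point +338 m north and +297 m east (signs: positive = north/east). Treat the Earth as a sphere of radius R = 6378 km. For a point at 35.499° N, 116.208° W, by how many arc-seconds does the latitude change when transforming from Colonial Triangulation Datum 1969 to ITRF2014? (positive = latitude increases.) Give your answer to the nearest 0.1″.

Δφ = 10.9″

On a sphere of radius R, 1 rad of latitude = R, so Δφ = ΔN / R = 338.0 / 6378000 = 5.2995e-05 rad = 10.931″.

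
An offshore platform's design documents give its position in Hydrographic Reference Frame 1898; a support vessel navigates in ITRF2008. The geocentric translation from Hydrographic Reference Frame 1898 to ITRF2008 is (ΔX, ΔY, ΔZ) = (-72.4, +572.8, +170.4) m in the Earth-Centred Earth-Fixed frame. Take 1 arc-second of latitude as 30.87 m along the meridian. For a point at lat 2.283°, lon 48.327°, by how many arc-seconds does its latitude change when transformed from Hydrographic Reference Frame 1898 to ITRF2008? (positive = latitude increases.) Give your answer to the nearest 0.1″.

sin φ = 0.039835, cos φ = 0.999206, sin λ = 0.746952, cos λ = 0.664878.
North component: ΔN = −sin φ cos λ·ΔX − sin φ sin λ·ΔY + cos φ·ΔZ = −(0.039835)(0.664878)(-72.4) − (0.039835)(0.746952)(572.8) + (0.999206)(170.4) = 155.14 m.
1° of latitude spans 3600 × 30.87 = 111132 m, so Δφ = 155.14 / 111132 × 3600 = 5.026″.

Δφ = 5.0″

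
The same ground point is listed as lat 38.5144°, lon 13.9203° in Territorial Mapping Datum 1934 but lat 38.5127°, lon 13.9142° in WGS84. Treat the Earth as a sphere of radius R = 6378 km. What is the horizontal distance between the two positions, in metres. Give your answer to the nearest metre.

564 m

Δφ = 38.5127° − 38.5144° = -0.0017°; Δλ = 13.9142° − 13.9203° = -0.0061°.
1° along a meridian = πR/180 = 111317 m.
ΔN = Δφ × 111317 = -189.2 m; ΔE = Δλ × 111317 × cos(38.5144°) = -0.0061 × 111317 × 0.782452 = -531.3 m.
Distance = √(ΔE² + ΔN²) = √((-531.3)² + (-189.2)²) = 564.0 m.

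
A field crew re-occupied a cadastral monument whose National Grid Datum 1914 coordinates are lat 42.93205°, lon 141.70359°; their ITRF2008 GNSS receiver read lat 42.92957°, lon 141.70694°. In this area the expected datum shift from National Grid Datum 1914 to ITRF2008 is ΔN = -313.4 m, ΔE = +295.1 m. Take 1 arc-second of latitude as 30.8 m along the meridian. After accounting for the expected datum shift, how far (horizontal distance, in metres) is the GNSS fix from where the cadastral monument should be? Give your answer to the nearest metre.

45 m

Observed coordinate differences: Δφ = -0.00248°, Δλ = +0.00335°.
Converting to metres (1° lat = 110880 m, cos φ = 0.732162): observed ΔN = -275.0 m, observed ΔE = 272.0 m.
Subtracting the expected shift leaves a residual of -275.0 − (-313.4) = 38.4 m north and 272.0 − (295.1) = -23.1 m east.
Residual distance = √(38.4² + (-23.1)²) = 44.8 m.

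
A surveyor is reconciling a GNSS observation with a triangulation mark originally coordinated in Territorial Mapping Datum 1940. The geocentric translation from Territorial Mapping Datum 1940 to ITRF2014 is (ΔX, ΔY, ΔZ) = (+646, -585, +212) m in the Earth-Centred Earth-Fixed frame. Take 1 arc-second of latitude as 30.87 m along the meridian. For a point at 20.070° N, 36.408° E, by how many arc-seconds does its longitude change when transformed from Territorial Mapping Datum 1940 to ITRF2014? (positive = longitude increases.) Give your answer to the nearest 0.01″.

sin φ = 0.343168, cos φ = 0.939274, sin λ = 0.593531, cos λ = 0.804811.
East component: ΔE = −sin λ·ΔX + cos λ·ΔY = −(0.593531)(646) + (0.804811)(-585) = -854.24 m.
1° of latitude spans 3600 × 30.87 = 111132 m; at latitude φ, 1° of longitude spans that × cos φ = 104383.4 m, so Δλ = -854.24 / 104383.4 × 3600 = -29.461″.

Δλ = -29.46″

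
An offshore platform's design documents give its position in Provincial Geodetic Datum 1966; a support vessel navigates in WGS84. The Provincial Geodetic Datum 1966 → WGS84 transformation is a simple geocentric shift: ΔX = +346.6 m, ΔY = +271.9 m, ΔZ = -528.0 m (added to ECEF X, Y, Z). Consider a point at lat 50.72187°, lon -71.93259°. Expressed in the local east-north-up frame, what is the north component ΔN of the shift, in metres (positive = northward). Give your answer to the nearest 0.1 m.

The local north axis is (−sin φ cos λ, −sin φ sin λ, cos φ), giving ΔN = -83.208 + 200.095 − 334.269 = -217.38 m.

ΔN = -217.4 m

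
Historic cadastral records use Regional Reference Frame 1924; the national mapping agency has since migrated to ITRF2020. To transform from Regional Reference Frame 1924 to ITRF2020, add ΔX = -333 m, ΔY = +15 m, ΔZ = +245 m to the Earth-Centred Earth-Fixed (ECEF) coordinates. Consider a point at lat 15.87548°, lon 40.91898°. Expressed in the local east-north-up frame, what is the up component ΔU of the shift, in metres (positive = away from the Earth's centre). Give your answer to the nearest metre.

ΔU = -166 m

The local up (radial) axis is (cos φ cos λ, cos φ sin λ, sin φ), giving ΔU = -242.030 + 9.450 + 67.019 = -165.56 m.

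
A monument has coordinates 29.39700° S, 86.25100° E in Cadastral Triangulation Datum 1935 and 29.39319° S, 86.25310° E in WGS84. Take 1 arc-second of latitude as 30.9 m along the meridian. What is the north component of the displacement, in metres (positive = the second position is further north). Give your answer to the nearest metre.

Δφ = -29.39319° − -29.39700° = +0.00381°; Δλ = 86.25310° − 86.25100° = +0.00210°.
1° of latitude = 3600 × 30.90 = 111240 m.
ΔN = Δφ × 111240 = 423.8 m; ΔE = Δλ × 111240 × cos(-29.39700°) = +0.00210 × 111240 × 0.871240 = 203.5 m.

ΔN = 424 m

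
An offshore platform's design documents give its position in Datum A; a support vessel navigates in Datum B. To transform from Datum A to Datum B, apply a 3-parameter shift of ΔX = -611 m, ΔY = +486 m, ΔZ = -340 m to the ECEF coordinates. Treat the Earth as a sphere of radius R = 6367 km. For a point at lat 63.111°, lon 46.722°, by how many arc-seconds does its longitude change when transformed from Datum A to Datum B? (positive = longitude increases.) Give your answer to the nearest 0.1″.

Δλ = 55.7″

sin φ = 0.891884, cos φ = 0.452263, sin λ = 0.728036, cos λ = 0.685539.
East component: ΔE = −sin λ·ΔX + cos λ·ΔY = −(0.728036)(-611) + (0.685539)(486) = 778.00 m.
1° of latitude spans πR/180 = 111125 m; at latitude φ, 1° of longitude spans that × cos φ = 50257.8 m, so Δλ = 778.00 / 50257.8 × 3600 = 55.729″.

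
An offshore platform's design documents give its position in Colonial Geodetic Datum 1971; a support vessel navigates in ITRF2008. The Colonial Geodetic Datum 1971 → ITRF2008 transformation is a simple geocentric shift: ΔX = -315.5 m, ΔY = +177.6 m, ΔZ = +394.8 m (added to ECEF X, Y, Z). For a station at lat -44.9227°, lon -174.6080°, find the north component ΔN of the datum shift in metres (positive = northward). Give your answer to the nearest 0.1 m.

At φ = -44.9227°, λ = -174.6080°: sin φ = -0.706152, cos φ = 0.708060, sin λ = -0.093969, cos λ = -0.995575.
ΔN = −sin φ cos λ·ΔX − sin φ sin λ·ΔY + cos φ·ΔZ = −(-0.706152)(-0.995575)(-315.5) − (-0.706152)(-0.093969)(177.6) + (0.708060)(394.8) = 489.56 m.

ΔN = 489.6 m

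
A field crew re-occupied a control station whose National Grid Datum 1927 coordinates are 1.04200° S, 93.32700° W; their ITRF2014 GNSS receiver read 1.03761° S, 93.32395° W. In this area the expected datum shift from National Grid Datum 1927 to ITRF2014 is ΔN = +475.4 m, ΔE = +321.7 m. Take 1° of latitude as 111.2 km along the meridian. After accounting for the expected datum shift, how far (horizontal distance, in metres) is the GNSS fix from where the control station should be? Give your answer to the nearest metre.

22 m

Observed coordinate differences: Δφ = +0.00439°, Δλ = +0.00305°.
Converting to metres (1° lat = 111200 m, cos φ = 0.999835): observed ΔN = 488.2 m, observed ΔE = 339.1 m.
Subtracting the expected shift leaves a residual of 488.2 − (475.4) = 12.8 m north and 339.1 − (321.7) = 17.4 m east.
Residual distance = √(12.8² + 17.4²) = 21.6 m.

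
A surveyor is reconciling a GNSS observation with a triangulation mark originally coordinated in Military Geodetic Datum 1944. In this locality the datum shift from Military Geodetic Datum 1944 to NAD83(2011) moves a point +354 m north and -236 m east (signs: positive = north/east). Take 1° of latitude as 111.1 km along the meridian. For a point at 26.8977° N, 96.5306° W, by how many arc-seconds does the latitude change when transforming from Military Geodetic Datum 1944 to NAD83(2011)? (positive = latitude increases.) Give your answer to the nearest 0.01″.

Δφ = 11.47″

1° of latitude = 111.1 km, so Δφ = 354.0 / 111100 = 0.0031863° = 11.471″.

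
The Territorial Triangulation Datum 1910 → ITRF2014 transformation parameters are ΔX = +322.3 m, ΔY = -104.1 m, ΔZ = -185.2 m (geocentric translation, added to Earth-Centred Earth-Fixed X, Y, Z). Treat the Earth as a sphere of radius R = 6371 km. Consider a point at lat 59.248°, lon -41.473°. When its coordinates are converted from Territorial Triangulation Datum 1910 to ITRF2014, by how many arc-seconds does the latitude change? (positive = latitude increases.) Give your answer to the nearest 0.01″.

sin φ = 0.859389, cos φ = 0.511323, sin λ = -0.662267, cos λ = 0.749268.
North component: ΔN = −sin φ cos λ·ΔX − sin φ sin λ·ΔY + cos φ·ΔZ = −(0.859389)(0.749268)(322.3) − (0.859389)(-0.662267)(-104.1) + (0.511323)(-185.2) = -361.48 m.
1° of latitude spans πR/180 = 111195 m, so Δφ = -361.48 / 111195 × 3600 = -11.703″.

Δφ = -11.70″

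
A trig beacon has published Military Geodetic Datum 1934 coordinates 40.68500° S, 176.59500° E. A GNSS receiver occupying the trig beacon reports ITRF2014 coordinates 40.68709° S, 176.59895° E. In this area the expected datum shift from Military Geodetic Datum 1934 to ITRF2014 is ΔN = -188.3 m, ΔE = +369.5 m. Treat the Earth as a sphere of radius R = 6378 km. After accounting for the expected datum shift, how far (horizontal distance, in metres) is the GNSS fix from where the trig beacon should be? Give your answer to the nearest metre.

Observed coordinate differences: Δφ = -0.00209°, Δλ = +0.00395°.
Converting to metres (1° lat = 111317 m, cos φ = 0.758305): observed ΔN = -232.7 m, observed ΔE = 333.4 m.
Subtracting the expected shift leaves a residual of -232.7 − (-188.3) = -44.4 m north and 333.4 − (369.5) = -36.1 m east.
Residual distance = √((-44.4)² + (-36.1)²) = 57.2 m.

57 m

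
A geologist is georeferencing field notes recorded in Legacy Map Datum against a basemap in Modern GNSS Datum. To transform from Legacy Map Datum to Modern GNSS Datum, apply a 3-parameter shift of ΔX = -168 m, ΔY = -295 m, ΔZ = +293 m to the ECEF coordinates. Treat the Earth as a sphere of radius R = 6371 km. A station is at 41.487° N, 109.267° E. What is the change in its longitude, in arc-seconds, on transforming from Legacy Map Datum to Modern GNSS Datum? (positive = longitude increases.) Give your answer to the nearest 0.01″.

Δλ = 11.06″

sin φ = 0.662450, cos φ = 0.749106, sin λ = 0.943991, cos λ = -0.329971.
East component: ΔE = −sin λ·ΔX + cos λ·ΔY = −(0.943991)(-168) + (-0.329971)(-295) = 255.93 m.
1° of latitude spans πR/180 = 111195 m; at latitude φ, 1° of longitude spans that × cos φ = 83296.8 m, so Δλ = 255.93 / 83296.8 × 3600 = 11.061″.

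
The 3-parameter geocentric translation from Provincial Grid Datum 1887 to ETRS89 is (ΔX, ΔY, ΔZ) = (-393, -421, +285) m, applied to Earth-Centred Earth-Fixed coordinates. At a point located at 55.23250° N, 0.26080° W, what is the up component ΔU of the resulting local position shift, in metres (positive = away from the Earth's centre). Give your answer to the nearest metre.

The local up (radial) axis is (cos φ cos λ, cos φ sin λ, sin φ), giving ΔU = -224.105 + 1.093 + 234.120 = 11.11 m.

ΔU = 11 m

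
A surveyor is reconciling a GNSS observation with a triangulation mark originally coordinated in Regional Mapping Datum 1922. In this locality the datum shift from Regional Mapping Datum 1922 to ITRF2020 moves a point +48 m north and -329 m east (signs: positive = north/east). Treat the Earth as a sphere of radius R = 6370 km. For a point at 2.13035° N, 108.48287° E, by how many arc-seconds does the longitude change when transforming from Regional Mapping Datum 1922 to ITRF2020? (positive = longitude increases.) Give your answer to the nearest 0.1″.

At latitude 2.13035°, cos φ = 0.999309.
One radian of longitude at latitude φ spans R cos φ, so Δλ = ΔE / (R cos φ) = -329.0 / (6370000 × 0.999309) = -5.1684e-05 rad = -10.661″.

Δλ = -10.7″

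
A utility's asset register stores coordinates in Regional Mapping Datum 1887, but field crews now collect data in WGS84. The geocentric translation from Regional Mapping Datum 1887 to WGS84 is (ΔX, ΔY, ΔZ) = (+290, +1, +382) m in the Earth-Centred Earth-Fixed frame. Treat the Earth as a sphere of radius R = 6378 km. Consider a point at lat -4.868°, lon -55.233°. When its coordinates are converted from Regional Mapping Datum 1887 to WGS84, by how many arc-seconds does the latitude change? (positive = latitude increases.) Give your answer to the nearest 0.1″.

sin φ = -0.084860, cos φ = 0.996393, sin λ = -0.821478, cos λ = 0.570241.
North component: ΔN = −sin φ cos λ·ΔX − sin φ sin λ·ΔY + cos φ·ΔZ = −(-0.084860)(0.570241)(290) − (-0.084860)(-0.821478)(1) + (0.996393)(382) = 394.59 m.
1° of latitude spans πR/180 = 111317 m, so Δφ = 394.59 / 111317 × 3600 = 12.761″.

Δφ = 12.8″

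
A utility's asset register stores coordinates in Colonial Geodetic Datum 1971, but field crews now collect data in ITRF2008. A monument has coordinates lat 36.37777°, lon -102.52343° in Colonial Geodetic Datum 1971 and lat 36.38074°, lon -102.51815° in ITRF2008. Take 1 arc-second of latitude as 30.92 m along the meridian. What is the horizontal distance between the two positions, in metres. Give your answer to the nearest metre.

577 m

Δφ = 36.38074° − 36.37777° = +0.00297°; Δλ = -102.51815° − -102.52343° = +0.00528°.
1° of latitude = 3600 × 30.92 = 111312 m.
ΔN = Δφ × 111312 = 330.6 m; ΔE = Δλ × 111312 × cos(36.37777°) = +0.00528 × 111312 × 0.805124 = 473.2 m.
Distance = √(ΔE² + ΔN²) = √(473.2² + 330.6²) = 577.2 m.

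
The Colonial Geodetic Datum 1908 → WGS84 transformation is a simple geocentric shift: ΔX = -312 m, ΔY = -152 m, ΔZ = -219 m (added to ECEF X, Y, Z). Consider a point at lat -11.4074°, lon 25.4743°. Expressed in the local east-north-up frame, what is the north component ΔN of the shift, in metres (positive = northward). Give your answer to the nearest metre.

ΔN = -283 m

The local north axis is (−sin φ cos λ, −sin φ sin λ, cos φ), giving ΔN = -55.709 − 12.930 − 214.674 = -283.31 m.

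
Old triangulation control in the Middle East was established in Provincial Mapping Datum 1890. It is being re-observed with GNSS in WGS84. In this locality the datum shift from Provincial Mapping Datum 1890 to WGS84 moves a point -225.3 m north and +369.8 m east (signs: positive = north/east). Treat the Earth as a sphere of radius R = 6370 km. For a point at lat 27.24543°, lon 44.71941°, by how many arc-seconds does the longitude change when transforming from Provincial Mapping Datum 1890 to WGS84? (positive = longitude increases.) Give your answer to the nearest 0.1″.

Δλ = 13.5″

At latitude 27.24543°, cos φ = 0.889054.
One radian of longitude at latitude φ spans R cos φ, so Δλ = ΔE / (R cos φ) = 369.8 / (6370000 × 0.889054) = 6.5298e-05 rad = 13.469″.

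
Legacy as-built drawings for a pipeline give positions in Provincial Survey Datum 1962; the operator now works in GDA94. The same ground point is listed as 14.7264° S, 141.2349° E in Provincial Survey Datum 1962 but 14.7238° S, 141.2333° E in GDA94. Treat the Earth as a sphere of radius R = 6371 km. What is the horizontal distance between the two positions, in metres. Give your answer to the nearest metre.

Δφ = -14.7238° − -14.7264° = +0.0026°; Δλ = 141.2333° − 141.2349° = -0.0016°.
1° along a meridian = πR/180 = 111195 m.
ΔN = Δφ × 111195 = 289.1 m; ΔE = Δλ × 111195 × cos(-14.7264°) = -0.0016 × 111195 × 0.967151 = -172.1 m.
Distance = √(ΔE² + ΔN²) = √((-172.1)² + 289.1²) = 336.4 m.

336 m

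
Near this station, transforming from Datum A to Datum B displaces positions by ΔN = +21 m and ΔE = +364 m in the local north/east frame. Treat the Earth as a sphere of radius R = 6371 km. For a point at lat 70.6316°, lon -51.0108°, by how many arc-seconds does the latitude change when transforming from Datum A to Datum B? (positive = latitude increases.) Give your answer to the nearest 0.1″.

On a sphere of radius R, 1 rad of latitude = R, so Δφ = ΔN / R = 21.0 / 6371000 = 3.2962e-06 rad = 0.680″.

Δφ = 0.7″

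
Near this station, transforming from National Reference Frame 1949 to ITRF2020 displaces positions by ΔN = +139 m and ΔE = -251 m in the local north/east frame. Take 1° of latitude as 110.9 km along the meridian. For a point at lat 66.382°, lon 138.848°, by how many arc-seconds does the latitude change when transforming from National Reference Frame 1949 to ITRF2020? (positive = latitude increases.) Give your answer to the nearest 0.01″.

1° of latitude = 110.9 km, so Δφ = 139.0 / 110900 = 0.0012534° = 4.512″.

Δφ = 4.51″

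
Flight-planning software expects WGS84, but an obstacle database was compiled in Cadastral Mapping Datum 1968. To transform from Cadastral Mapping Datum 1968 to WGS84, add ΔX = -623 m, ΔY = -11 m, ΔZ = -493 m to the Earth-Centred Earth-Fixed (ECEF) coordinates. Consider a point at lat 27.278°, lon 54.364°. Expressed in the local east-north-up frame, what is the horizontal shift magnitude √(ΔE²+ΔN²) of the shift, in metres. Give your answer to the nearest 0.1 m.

567.1 m

At φ = 27.278°, λ = 54.364°: sin φ = 0.458308, cos φ = 0.888793, sin λ = 0.812735, cos λ = 0.582634.
ΔE = −sin λ·ΔX + cos λ·ΔY = −(0.812735)·(-623) + (0.582634)·(-11) = 499.92 m.
ΔN = −sin φ cos λ·ΔX − sin φ sin λ·ΔY + cos φ·ΔZ = −(0.458308)(0.582634)(-623) − (0.458308)(0.812735)(-11) + (0.888793)(-493) = -267.72 m.
Horizontal magnitude = √(ΔE² + ΔN²) = √(499.92² + (-267.72)²) = 567.10 m.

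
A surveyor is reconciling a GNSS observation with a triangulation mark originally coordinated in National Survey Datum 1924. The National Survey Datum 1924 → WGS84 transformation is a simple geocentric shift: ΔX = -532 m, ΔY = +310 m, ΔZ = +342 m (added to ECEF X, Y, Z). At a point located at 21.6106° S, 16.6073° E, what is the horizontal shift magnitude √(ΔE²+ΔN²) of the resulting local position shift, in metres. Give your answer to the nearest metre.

At φ = -21.6106°, λ = 16.6073°: sin φ = -0.368297, cos φ = 0.929708, sin λ = 0.285810, cos λ = 0.958286.
ΔE = −sin λ·ΔX + cos λ·ΔY = −(0.285810)·(-532) + (0.958286)·(310) = 449.12 m.
ΔN = −sin φ cos λ·ΔX − sin φ sin λ·ΔY + cos φ·ΔZ = −(-0.368297)(0.958286)(-532) − (-0.368297)(0.285810)(310) + (0.929708)(342) = 162.83 m.
Horizontal magnitude = √(ΔE² + ΔN²) = √(449.12² + 162.83²) = 477.73 m.

478 m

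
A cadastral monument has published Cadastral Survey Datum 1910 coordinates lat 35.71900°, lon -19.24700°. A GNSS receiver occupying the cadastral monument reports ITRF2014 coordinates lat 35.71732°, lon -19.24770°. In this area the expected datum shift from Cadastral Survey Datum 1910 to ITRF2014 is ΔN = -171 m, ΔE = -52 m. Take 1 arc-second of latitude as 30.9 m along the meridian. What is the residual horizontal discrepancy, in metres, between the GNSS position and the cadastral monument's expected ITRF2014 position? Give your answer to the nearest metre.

Observed coordinate differences: Δφ = -0.00168°, Δλ = -0.00070°.
Converting to metres (1° lat = 111240 m, cos φ = 0.811890): observed ΔN = -186.9 m, observed ΔE = -63.2 m.
Subtracting the expected shift leaves a residual of -186.9 − (-171) = -15.9 m north and -63.2 − (-52) = -11.2 m east.
Residual distance = √((-15.9)² + (-11.2)²) = 19.4 m.

19 m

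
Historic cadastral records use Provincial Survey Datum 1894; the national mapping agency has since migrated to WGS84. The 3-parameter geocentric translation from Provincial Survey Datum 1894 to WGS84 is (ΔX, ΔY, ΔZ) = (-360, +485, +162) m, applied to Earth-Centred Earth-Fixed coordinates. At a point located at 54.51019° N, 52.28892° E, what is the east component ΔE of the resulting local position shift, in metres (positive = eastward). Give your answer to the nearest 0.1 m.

ΔE = 581.5 m

At φ = 54.51019°, λ = 52.28892°: sin φ = 0.814219, cos φ = 0.580558, sin λ = 0.791105, cos λ = 0.611680.
ΔE = −sin λ·ΔX + cos λ·ΔY = −(0.791105)·(-360) + (0.611680)·(485) = 581.46 m.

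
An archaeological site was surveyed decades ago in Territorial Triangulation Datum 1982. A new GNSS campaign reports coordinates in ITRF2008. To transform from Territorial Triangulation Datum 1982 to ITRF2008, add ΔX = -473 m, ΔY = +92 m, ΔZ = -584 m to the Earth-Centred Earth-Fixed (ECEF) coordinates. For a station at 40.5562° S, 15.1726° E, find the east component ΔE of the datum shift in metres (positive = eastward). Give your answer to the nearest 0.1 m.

ΔE = 212.6 m

At φ = -40.5562°, λ = 15.1726°: sin φ = -0.650194, cos φ = 0.759769, sin λ = 0.261728, cos λ = 0.965142.
ΔE = −sin λ·ΔX + cos λ·ΔY = −(0.261728)·(-473) + (0.965142)·(92) = 212.59 m.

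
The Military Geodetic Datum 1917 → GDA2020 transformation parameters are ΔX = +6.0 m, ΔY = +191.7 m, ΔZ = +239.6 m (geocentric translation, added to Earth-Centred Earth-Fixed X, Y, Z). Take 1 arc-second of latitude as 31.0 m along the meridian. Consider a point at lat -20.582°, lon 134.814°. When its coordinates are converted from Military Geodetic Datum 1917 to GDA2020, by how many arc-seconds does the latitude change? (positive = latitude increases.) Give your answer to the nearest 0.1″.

sin φ = -0.351548, cos φ = 0.936170, sin λ = 0.709399, cos λ = -0.704808.
North component: ΔN = −sin φ cos λ·ΔX − sin φ sin λ·ΔY + cos φ·ΔZ = −(-0.351548)(-0.704808)(6.0) − (-0.351548)(0.709399)(191.7) + (0.936170)(239.6) = 270.63 m.
1° of latitude spans 3600 × 31.00 = 111600 m, so Δφ = 270.63 / 111600 × 3600 = 8.730″.

Δφ = 8.7″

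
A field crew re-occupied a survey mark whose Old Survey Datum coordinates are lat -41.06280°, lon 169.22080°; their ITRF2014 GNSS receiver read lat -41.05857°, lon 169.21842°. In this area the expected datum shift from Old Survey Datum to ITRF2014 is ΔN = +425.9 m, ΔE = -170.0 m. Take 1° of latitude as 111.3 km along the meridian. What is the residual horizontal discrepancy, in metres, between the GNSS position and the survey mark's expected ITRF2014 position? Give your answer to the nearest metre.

54 m

Observed coordinate differences: Δφ = +0.00423°, Δλ = -0.00238°.
Converting to metres (1° lat = 111300 m, cos φ = 0.753990): observed ΔN = 470.8 m, observed ΔE = -199.7 m.
Subtracting the expected shift leaves a residual of 470.8 − (425.9) = 44.9 m north and -199.7 − (-170.0) = -29.7 m east.
Residual distance = √(44.9² + (-29.7)²) = 53.8 m.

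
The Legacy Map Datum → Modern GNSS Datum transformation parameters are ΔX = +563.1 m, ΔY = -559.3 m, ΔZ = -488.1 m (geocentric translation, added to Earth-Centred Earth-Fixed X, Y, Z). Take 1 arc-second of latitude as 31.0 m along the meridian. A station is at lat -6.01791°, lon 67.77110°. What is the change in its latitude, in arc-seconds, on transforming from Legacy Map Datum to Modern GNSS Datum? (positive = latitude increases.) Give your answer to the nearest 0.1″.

sin φ = -0.104839, cos φ = 0.994489, sin λ = 0.925680, cos λ = 0.378308.
North component: ΔN = −sin φ cos λ·ΔX − sin φ sin λ·ΔY + cos φ·ΔZ = −(-0.104839)(0.378308)(563.1) − (-0.104839)(0.925680)(-559.3) + (0.994489)(-488.1) = -517.36 m.
1° of latitude spans 3600 × 31.00 = 111600 m, so Δφ = -517.36 / 111600 × 3600 = -16.689″.

Δφ = -16.7″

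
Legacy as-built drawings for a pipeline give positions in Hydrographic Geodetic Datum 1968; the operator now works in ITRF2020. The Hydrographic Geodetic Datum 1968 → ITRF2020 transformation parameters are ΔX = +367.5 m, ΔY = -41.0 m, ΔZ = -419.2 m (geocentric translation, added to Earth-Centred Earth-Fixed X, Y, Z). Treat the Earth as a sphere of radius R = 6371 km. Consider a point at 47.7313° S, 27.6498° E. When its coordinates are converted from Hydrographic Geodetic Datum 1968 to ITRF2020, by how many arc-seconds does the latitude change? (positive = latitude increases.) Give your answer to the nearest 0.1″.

Δφ = -1.8″

sin φ = -0.739999, cos φ = 0.672608, sin λ = 0.464066, cos λ = 0.885801.
North component: ΔN = −sin φ cos λ·ΔX − sin φ sin λ·ΔY + cos φ·ΔZ = −(-0.739999)(0.885801)(367.5) − (-0.739999)(0.464066)(-41.0) + (0.672608)(-419.2) = -55.14 m.
1° of latitude spans πR/180 = 111195 m, so Δφ = -55.14 / 111195 × 3600 = -1.785″.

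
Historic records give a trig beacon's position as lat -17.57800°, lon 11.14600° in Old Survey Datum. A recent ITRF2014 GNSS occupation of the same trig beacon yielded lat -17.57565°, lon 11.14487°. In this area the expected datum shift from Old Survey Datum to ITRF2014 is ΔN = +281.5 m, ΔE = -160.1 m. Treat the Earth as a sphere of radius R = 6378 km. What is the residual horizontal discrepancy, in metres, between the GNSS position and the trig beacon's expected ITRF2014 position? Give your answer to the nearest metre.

Observed coordinate differences: Δφ = +0.00235°, Δλ = -0.00113°.
Converting to metres (1° lat = 111317 m, cos φ = 0.953307): observed ΔN = 261.6 m, observed ΔE = -119.9 m.
Subtracting the expected shift leaves a residual of 261.6 − (281.5) = -19.9 m north and -119.9 − (-160.1) = 40.2 m east.
Residual distance = √((-19.9)² + 40.2²) = 44.8 m.

45 m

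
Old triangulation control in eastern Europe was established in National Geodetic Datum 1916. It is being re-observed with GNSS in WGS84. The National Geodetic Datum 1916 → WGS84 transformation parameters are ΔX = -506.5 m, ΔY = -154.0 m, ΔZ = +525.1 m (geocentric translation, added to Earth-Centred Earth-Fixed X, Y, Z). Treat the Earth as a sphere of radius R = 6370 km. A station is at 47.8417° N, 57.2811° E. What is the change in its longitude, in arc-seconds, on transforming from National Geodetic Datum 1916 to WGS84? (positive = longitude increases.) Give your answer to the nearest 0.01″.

sin φ = 0.741293, cos φ = 0.671181, sin λ = 0.841333, cos λ = 0.540518.
East component: ΔE = −sin λ·ΔX + cos λ·ΔY = −(0.841333)(-506.5) + (0.540518)(-154.0) = 342.90 m.
1° of latitude spans πR/180 = 111177 m; at latitude φ, 1° of longitude spans that × cos φ = 74620.2 m, so Δλ = 342.90 / 74620.2 × 3600 = 16.543″.

Δλ = 16.54″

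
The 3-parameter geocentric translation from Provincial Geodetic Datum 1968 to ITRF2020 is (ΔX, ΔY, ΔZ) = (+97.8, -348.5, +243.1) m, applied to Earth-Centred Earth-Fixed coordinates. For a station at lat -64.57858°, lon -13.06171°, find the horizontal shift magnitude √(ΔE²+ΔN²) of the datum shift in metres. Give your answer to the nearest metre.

The local east axis at (φ, λ) is (−sin λ, cos λ, 0), so ΔE = −sin(-13.06171°)·97.8 + cos(-13.06171°)·(-348.5) = -317.38 m.
The local north axis is (−sin φ cos λ, −sin φ sin λ, cos φ), giving ΔN = 86.045 + 71.135 + 104.356 = 261.54 m.
Horizontal magnitude = √(ΔE² + ΔN²) = √((-317.38)² + 261.54²) = 411.26 m.

411 m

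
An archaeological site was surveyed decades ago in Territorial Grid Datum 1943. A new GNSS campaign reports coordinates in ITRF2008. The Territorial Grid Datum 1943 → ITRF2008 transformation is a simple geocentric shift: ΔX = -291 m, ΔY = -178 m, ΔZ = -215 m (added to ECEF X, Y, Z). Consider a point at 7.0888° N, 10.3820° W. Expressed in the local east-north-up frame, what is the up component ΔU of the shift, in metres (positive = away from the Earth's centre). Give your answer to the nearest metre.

ΔU = -279 m

At φ = 7.0888°, λ = -10.3820°: sin φ = 0.123407, cos φ = 0.992356, sin λ = -0.180210, cos λ = 0.983628.
ΔU = cos φ cos λ·ΔX + cos φ sin λ·ΔY + sin φ·ΔZ = (0.992356)(0.983628)(-291) + (0.992356)(-0.180210)(-178) + (0.123407)(-215) = -278.75 m.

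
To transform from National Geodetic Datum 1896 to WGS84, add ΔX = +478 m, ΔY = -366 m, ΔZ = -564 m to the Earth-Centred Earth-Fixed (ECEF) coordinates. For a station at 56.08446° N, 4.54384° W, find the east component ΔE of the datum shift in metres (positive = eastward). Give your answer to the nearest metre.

At φ = 56.08446°, λ = -4.54384°: sin φ = 0.829861, cos φ = 0.557970, sin λ = -0.079222, cos λ = 0.996857.
ΔE = −sin λ·ΔX + cos λ·ΔY = −(-0.079222)·(478) + (0.996857)·(-366) = -326.98 m.

ΔE = -327 m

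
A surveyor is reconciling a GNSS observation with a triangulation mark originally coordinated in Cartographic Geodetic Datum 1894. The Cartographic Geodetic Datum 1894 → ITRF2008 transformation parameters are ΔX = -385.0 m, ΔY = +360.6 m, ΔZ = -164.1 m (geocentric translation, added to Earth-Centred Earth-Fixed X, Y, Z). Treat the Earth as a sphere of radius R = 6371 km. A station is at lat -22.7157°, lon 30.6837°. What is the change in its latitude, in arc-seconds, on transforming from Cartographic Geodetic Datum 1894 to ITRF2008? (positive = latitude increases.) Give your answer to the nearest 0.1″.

Δφ = -6.7″

sin φ = -0.386159, cos φ = 0.922432, sin λ = 0.510298, cos λ = 0.859997.
North component: ΔN = −sin φ cos λ·ΔX − sin φ sin λ·ΔY + cos φ·ΔZ = −(-0.386159)(0.859997)(-385.0) − (-0.386159)(0.510298)(360.6) + (0.922432)(-164.1) = -208.17 m.
1° of latitude spans πR/180 = 111195 m, so Δφ = -208.17 / 111195 × 3600 = -6.740″.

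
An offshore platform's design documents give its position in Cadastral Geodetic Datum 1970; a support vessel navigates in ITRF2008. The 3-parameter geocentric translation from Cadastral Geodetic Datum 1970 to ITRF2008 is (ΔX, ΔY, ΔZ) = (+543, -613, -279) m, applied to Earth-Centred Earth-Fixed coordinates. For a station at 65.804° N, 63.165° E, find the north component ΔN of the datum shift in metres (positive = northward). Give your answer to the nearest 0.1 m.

The local north axis is (−sin φ cos λ, −sin φ sin λ, cos φ), giving ΔN = -223.588 + 498.933 − 114.351 = 160.99 m.

ΔN = 161.0 m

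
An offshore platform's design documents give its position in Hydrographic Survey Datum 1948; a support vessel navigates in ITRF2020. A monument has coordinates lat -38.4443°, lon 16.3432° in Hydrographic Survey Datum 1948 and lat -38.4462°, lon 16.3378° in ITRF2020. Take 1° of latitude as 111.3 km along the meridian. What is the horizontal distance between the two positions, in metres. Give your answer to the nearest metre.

Δφ = -38.4462° − -38.4443° = -0.0019°; Δλ = 16.3378° − 16.3432° = -0.0054°.
ΔN = Δφ × 111300 = -211.5 m; ΔE = Δλ × 111300 × cos(-38.4443°) = -0.0054 × 111300 × 0.783213 = -470.7 m.
Distance = √(ΔE² + ΔN²) = √((-470.7)² + (-211.5)²) = 516.0 m.

516 m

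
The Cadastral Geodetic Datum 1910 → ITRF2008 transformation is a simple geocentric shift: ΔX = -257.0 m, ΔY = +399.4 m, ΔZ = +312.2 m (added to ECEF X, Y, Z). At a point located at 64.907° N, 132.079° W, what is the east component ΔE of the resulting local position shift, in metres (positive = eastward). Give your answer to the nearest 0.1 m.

The local east axis at (φ, λ) is (−sin λ, cos λ, 0), so ΔE = −sin(-132.079°)·(-257.0) + cos(-132.079°)·399.4 = -458.41 m.

ΔE = -458.4 m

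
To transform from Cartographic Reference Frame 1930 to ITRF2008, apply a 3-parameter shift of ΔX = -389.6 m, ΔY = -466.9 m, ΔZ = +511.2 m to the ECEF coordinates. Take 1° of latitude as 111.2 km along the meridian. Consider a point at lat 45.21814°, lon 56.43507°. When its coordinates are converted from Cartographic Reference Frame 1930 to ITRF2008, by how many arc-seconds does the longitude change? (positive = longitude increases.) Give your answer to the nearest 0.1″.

Δλ = 3.1″

sin φ = 0.709794, cos φ = 0.704410, sin λ = 0.833260, cos λ = 0.552882.
East component: ΔE = −sin λ·ΔX + cos λ·ΔY = −(0.833260)(-389.6) + (0.552882)(-466.9) = 66.50 m.
1° of latitude spans 111200 m; at latitude φ, 1° of longitude spans that × cos φ = 78330.3 m, so Δλ = 66.50 / 78330.3 × 3600 = 3.056″.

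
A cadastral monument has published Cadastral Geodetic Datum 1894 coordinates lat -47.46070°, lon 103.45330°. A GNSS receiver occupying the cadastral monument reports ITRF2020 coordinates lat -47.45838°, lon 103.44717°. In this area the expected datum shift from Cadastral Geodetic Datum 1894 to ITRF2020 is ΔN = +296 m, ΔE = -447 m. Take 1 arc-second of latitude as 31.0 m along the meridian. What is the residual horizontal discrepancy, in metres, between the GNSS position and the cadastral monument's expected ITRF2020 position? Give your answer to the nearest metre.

Observed coordinate differences: Δφ = +0.00232°, Δλ = -0.00613°.
Converting to metres (1° lat = 111600 m, cos φ = 0.676096): observed ΔN = 258.9 m, observed ΔE = -462.5 m.
Subtracting the expected shift leaves a residual of 258.9 − (296) = -37.1 m north and -462.5 − (-447) = -15.5 m east.
Residual distance = √((-37.1)² + (-15.5)²) = 40.2 m.

40 m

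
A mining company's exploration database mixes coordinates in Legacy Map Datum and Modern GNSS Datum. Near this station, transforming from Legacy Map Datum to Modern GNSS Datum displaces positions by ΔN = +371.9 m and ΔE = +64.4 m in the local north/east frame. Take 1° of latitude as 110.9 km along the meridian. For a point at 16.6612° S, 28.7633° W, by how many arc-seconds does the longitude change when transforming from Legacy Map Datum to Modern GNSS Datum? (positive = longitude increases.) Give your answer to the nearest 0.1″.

At latitude -16.6612°, cos φ = 0.958017.
1° of longitude at this latitude = 110.9 × cos φ = 106.24 km, so Δλ = 64.4 / 106244.1 = 0.0006062° = 2.182″.

Δλ = 2.2″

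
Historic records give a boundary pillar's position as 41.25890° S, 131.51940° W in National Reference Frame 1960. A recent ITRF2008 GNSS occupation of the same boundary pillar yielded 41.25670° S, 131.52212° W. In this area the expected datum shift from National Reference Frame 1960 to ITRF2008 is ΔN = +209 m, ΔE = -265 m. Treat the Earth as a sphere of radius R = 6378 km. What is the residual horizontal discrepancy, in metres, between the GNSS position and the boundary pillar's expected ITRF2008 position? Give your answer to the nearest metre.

52 m

Observed coordinate differences: Δφ = +0.00220°, Δλ = -0.00272°.
Converting to metres (1° lat = 111317 m, cos φ = 0.751737): observed ΔN = 244.9 m, observed ΔE = -227.6 m.
Subtracting the expected shift leaves a residual of 244.9 − (209) = 35.9 m north and -227.6 − (-265) = 37.4 m east.
Residual distance = √(35.9² + 37.4²) = 51.8 m.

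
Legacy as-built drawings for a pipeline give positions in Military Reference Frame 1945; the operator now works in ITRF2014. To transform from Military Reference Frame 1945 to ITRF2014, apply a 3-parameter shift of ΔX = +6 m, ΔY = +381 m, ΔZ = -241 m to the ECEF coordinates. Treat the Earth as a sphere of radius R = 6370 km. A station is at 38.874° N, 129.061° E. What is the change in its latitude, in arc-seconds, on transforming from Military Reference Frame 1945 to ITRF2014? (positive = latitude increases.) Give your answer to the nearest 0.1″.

Δφ = -12.0″

sin φ = 0.627610, cos φ = 0.778528, sin λ = 0.776476, cos λ = -0.630147.
North component: ΔN = −sin φ cos λ·ΔX − sin φ sin λ·ΔY + cos φ·ΔZ = −(0.627610)(-0.630147)(6) − (0.627610)(0.776476)(381) + (0.778528)(-241) = -370.92 m.
1° of latitude spans πR/180 = 111177 m, so Δφ = -370.92 / 111177 × 3600 = -12.011″.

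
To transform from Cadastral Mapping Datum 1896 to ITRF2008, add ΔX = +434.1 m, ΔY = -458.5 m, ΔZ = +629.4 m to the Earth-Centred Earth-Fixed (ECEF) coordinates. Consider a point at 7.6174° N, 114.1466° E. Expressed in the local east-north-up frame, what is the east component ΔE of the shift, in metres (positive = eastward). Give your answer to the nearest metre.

At φ = 7.6174°, λ = 114.1466°: sin φ = 0.132557, cos φ = 0.991175, sin λ = 0.912502, cos λ = -0.409073.
ΔE = −sin λ·ΔX + cos λ·ΔY = −(0.912502)·(434.1) + (-0.409073)·(-458.5) = -208.56 m.

ΔE = -209 m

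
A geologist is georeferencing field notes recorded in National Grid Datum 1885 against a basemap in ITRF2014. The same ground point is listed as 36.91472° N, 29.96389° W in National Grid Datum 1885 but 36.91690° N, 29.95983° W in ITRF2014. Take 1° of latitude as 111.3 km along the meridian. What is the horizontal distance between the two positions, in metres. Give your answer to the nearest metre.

Δφ = 36.91690° − 36.91472° = +0.00218°; Δλ = -29.95983° − -29.96389° = +0.00406°.
ΔN = Δφ × 111300 = 242.6 m; ΔE = Δλ × 111300 × cos(36.91472°) = +0.00406 × 111300 × 0.799530 = 361.3 m.
Distance = √(ΔE² + ΔN²) = √(361.3² + 242.6²) = 435.2 m.

435 m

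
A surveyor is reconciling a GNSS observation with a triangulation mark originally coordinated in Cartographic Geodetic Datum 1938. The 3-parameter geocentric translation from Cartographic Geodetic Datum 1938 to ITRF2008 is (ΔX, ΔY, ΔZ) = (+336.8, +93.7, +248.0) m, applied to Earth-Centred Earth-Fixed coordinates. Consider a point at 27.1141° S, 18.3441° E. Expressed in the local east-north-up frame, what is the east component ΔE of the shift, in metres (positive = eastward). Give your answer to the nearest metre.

ΔE = -17 m

At φ = -27.1141°, λ = 18.3441°: sin φ = -0.455764, cos φ = 0.890101, sin λ = 0.314723, cos λ = 0.949184.
ΔE = −sin λ·ΔX + cos λ·ΔY = −(0.314723)·(336.8) + (0.949184)·(93.7) = -17.06 m.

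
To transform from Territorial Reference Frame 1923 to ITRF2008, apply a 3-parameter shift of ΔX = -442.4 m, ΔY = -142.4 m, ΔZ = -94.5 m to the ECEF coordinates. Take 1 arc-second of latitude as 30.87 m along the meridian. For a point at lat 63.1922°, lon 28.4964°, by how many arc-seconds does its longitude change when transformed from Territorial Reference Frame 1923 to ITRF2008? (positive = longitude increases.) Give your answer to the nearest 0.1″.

Δλ = 6.2″

sin φ = 0.892524, cos φ = 0.450999, sin λ = 0.477104, cos λ = 0.878847.
East component: ΔE = −sin λ·ΔX + cos λ·ΔY = −(0.477104)(-442.4) + (0.878847)(-142.4) = 85.92 m.
1° of latitude spans 3600 × 30.87 = 111132 m; at latitude φ, 1° of longitude spans that × cos φ = 50120.4 m, so Δλ = 85.92 / 50120.4 × 3600 = 6.172″.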